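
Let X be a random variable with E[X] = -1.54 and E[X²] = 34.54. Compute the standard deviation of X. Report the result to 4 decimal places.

5.6717

var(X) = 34.54 − (-1.54)² = 32.1684
SD(X) = √32.1684 ≈ 5.6717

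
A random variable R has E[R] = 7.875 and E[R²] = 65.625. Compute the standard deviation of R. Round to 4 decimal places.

var(R) = 65.625 − (7.875)² = 3.609375
sd(R) = √3.609375 ≈ 1.8998

1.8998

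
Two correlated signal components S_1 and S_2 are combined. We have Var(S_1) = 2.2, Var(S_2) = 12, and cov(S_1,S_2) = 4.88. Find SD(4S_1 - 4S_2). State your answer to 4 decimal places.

8.4285

Var(4S_1 - 4S_2) = (4)²·Var(S_1) + (-4)²·Var(S_2) + 2·(4)·(-4)·cov(S_1,S_2)
= 16·2.2 + 16·12 + -32·4.88 = 71.04
SD(4S_1 - 4S_2) = √71.04 ≈ 8.4285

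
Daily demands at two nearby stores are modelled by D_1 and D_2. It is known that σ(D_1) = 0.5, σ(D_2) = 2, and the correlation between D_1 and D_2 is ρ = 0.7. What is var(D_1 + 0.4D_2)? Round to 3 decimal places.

var(D_1) = (0.5)² = 0.25;  var(D_2) = (2)² = 4
Cov(D_1,D_2) = ρ·σ(D_1)·σ(D_2) = 0.7·0.5·2 = 0.7
var(D_1 + 0.4D_2) = (1)²·var(D_1) + (0.4)²·var(D_2) + 2·(1)·(0.4)·Cov(D_1,D_2)
= 1·0.25 + 0.16·4 + 0.8·0.7 = 1.45

1.450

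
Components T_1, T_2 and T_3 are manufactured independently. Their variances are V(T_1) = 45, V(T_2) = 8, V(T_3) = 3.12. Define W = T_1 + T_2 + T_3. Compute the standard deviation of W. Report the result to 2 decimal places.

7.49

By independence, V(W) = (1)²V(T_1) + (1)²V(T_2) + (1)²V(T_3)
= (1)²·45 + (1)²·8 + (1)²·3.12 = 56.12
SD(W) = √56.12 ≈ 7.49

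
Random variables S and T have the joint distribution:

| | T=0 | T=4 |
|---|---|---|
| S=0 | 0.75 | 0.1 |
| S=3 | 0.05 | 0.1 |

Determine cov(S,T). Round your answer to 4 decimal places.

E[S] = 0.45,  E[T] = 0.8
E[ST] = 1.2
cov(S,T) = E[ST] − E[S]E[T] = 1.2 − (0.45)(0.8) = 0.84

0.8400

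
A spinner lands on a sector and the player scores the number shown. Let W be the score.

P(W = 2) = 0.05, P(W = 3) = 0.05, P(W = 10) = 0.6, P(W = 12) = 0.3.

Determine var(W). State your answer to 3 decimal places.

6.828

E[W] = (2)(0.05) + (3)(0.05) + (10)(0.6) + (12)(0.3) = 9.85
E[W²] = (2)²(0.05) + (3)²(0.05) + (10)²(0.6) + (12)²(0.3) = 103.85
var(W) = E[W²] − (E[W])² = 103.85 − (9.85)² = 6.8275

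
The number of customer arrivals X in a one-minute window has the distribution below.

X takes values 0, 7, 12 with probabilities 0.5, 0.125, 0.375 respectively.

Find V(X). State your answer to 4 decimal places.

31.2344

E[X] = (0)(0.5) + (7)(0.125) + (12)(0.375) = 5.375
E[X²] = (0)²(0.5) + (7)²(0.125) + (12)²(0.375) = 60.125
V(X) = E[X²] − (E[X])² = 60.125 − (5.375)² = 31.234375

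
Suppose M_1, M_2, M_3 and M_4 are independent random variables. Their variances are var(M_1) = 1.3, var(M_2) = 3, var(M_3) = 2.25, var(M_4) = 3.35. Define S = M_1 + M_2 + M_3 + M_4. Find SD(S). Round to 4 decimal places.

By independence, var(S) = (1)²var(M_1) + (1)²var(M_2) + (1)²var(M_3) + (1)²var(M_4)
= (1)²·1.3 + (1)²·3 + (1)²·2.25 + (1)²·3.35 = 9.9
SD(S) = √9.9 ≈ 3.1464

3.1464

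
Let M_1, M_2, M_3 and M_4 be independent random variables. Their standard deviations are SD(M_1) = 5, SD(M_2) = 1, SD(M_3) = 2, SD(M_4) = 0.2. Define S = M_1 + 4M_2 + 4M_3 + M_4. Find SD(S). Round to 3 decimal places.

10.249

Var(M_1) = 25, Var(M_2) = 1, Var(M_3) = 4, Var(M_4) = 0.04
By independence, Var(S) = (1)²Var(M_1) + (4)²Var(M_2) + (4)²Var(M_3) + (1)²Var(M_4)
= (1)²·25 + (4)²·1 + (4)²·4 + (1)²·0.04 = 105.04
SD(S) = √105.04 ≈ 10.249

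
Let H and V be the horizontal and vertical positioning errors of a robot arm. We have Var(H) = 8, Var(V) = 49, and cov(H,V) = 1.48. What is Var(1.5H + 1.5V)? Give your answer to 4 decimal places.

Var(1.5H + 1.5V) = (1.5)²·Var(H) + (1.5)²·Var(V) + 2·(1.5)·(1.5)·cov(H,V)
= 2.25·8 + 2.25·49 + 4.5·1.48 = 134.91

134.9100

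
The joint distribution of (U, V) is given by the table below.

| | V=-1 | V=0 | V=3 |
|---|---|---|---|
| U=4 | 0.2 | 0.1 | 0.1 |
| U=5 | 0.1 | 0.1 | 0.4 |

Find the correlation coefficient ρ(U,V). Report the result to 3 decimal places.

E[U] = 4.6,  E[V] = 1.2
E[UV] = 5.9
cov(U,V) = E[UV] − E[U]E[V] = 5.9 − (4.6)(1.2) = 0.38
Var(U) = 0.24,  Var(V) = 3.36
ρ = 0.38 / √(0.24·3.36) ≈ 0.423

0.423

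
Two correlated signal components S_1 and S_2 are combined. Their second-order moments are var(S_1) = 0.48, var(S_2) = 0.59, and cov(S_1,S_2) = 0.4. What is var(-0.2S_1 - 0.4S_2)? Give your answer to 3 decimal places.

var(-0.2S_1 - 0.4S_2) = (-0.2)²·var(S_1) + (-0.4)²·var(S_2) + 2·(-0.2)·(-0.4)·cov(S_1,S_2)
= 0.04·0.48 + 0.16·0.59 + 0.16·0.4 = 0.1776

0.178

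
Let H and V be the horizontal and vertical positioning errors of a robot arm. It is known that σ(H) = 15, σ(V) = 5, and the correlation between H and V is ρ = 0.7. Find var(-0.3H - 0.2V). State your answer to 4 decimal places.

27.5500

var(H) = (15)² = 225;  var(V) = (5)² = 25
cov(H,V) = ρ·σ(H)·σ(V) = 0.7·15·5 = 52.5
var(-0.3H - 0.2V) = (-0.3)²·var(H) + (-0.2)²·var(V) + 2·(-0.3)·(-0.2)·cov(H,V)
= 0.09·225 + 0.04·25 + 0.12·52.5 = 27.55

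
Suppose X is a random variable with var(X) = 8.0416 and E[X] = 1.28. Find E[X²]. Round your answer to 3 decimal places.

9.680

E[X²] = var(X) + (E[X])² = 8.0416 + (1.28)² = 9.68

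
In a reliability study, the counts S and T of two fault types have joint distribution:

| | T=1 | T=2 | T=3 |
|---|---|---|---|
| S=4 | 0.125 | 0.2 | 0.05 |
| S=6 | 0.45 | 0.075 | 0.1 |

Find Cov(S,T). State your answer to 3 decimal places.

-0.169

E[S] = 5.25,  E[T] = 1.575
E[ST] = 8.1
Cov(S,T) = E[ST] − E[S]E[T] = 8.1 − (5.25)(1.575) = -0.16875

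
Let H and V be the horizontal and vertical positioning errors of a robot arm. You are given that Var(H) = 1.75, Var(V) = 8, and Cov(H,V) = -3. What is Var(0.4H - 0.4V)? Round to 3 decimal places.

Var(0.4H - 0.4V) = (0.4)²·Var(H) + (-0.4)²·Var(V) + 2·(0.4)·(-0.4)·Cov(H,V)
= 0.16·1.75 + 0.16·8 + -0.32·-3 = 2.52

2.520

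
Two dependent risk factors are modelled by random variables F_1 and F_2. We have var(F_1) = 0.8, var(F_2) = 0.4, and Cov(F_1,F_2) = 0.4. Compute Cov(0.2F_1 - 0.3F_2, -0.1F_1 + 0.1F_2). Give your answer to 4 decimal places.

-0.0080

Cov(0.2F_1 - 0.3F_2, -0.1F_1 + 0.1F_2) = (0.2)(-0.1)var(F_1) + (-0.3)(0.1)var(F_2) + [(0.2)(0.1) + (-0.3)(-0.1)]Cov(F_1,F_2)
= -0.02·0.8 + -0.03·0.4 + 0.05·0.4 = -0.008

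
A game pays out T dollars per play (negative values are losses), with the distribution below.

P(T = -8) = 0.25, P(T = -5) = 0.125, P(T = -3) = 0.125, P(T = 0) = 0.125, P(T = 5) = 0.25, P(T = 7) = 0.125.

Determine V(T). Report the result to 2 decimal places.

E[T] = (-8)(0.25) + (-5)(0.125) + (-3)(0.125) + (0)(0.125) + (5)(0.25) + (7)(0.125) = -0.875
E[T²] = (-8)²(0.25) + (-5)²(0.125) + (-3)²(0.125) + (0)²(0.125) + (5)²(0.25) + (7)²(0.125) = 32.625
V(T) = E[T²] − (E[T])² = 32.625 − (-0.875)² = 31.859375

31.86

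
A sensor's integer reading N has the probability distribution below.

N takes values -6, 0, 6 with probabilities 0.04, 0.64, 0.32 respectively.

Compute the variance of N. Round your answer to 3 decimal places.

10.138

E[N] = (-6)(0.04) + (0)(0.64) + (6)(0.32) = 1.68
E[N²] = (-6)²(0.04) + (0)²(0.64) + (6)²(0.32) = 12.96
V(N) = E[N²] − (E[N])² = 12.96 − (1.68)² = 10.1376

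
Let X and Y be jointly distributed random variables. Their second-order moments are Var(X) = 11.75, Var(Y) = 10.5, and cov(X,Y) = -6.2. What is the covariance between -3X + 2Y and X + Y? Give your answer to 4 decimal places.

-8.0500

cov(-3X + 2Y, X + Y) = (-3)(1)Var(X) + (2)(1)Var(Y) + [(-3)(1) + (2)(1)]cov(X,Y)
= -3·11.75 + 2·10.5 + -1·-6.2 = -8.05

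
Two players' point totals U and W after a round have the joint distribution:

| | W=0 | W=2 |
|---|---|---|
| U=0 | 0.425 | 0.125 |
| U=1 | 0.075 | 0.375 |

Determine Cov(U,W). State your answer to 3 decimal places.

0.300

E[U] = 0.45,  E[W] = 1
E[UW] = 0.75
Cov(U,W) = E[UW] − E[U]E[W] = 0.75 − (0.45)(1) = 0.3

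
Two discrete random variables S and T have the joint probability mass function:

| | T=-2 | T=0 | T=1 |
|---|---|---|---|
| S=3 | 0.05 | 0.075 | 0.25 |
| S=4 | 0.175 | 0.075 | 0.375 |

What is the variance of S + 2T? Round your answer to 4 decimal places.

E[S] = 3.625,  E[T] = 0.175,  E[ST] = 0.55
var(S) = 13.375 − (3.625)² = 0.234375;  var(T) = 1.525 − (0.175)² = 1.494375
Cov(S,T) = 0.55 − (3.625)(0.175) = -0.084375
var(S + 2T) = (1)²·0.234375 + (2)²·1.494375 + 2·(1)·(2)·-0.084375 = 5.874375

5.8744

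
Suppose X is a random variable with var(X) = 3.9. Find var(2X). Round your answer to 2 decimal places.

var(2X) = (2)²·var(X) = 4·3.9 = 15.6

15.60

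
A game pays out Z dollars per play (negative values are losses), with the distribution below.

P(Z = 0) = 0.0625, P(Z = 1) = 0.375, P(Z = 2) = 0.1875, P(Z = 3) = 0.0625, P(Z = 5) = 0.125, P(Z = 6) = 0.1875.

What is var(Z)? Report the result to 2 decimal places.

4.34

E[Z] = (0)(0.0625) + (1)(0.375) + (2)(0.1875) + (3)(0.0625) + (5)(0.125) + (6)(0.1875) = 2.6875
E[Z²] = (0)²(0.0625) + (1)²(0.375) + (2)²(0.1875) + (3)²(0.0625) + (5)²(0.125) + (6)²(0.1875) = 11.5625
var(Z) = E[Z²] − (E[Z])² = 11.5625 − (2.6875)² = 4.33984375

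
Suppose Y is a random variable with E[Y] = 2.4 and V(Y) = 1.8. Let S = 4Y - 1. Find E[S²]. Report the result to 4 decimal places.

102.7600

E[4Y - 1] = 4·2.4 − 1 = 8.6
V(4Y - 1) = (4)²·1.8 = 28.8
E[S²] = V(S) + (E[S])² = 28.8 + (8.6)² = 102.76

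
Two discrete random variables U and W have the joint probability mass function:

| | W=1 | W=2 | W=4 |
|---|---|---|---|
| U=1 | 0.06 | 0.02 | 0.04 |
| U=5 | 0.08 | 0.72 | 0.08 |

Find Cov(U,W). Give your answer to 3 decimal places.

-0.032

E[U] = 4.52,  E[W] = 2.1
E[UW] = 9.46
Cov(U,W) = E[UW] − E[U]E[W] = 9.46 − (4.52)(2.1) = -0.032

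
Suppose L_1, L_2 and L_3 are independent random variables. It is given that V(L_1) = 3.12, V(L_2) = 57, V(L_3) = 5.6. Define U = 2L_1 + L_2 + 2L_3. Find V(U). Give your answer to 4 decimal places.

By independence, V(U) = (2)²V(L_1) + (1)²V(L_2) + (2)²V(L_3)
= (2)²·3.12 + (1)²·57 + (2)²·5.6 = 91.88

91.8800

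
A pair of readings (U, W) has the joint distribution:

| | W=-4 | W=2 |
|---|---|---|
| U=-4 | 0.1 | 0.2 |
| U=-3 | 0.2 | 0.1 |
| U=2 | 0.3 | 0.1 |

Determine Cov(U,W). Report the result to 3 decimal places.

E[U] = -1.3,  E[W] = -1.6
E[UW] = -0.2
Cov(U,W) = E[UW] − E[U]E[W] = -0.2 − (-1.3)(-1.6) = -2.28

-2.280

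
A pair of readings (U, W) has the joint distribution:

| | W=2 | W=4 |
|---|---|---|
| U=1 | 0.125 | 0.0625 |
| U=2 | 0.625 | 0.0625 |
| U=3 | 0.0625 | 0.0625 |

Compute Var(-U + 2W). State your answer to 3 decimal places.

E[U] = 1.9375,  E[W] = 2.375,  E[UW] = 4.625
Var(U) = 4.0625 − (1.9375)² = 0.30859375;  Var(W) = 6.25 − (2.375)² = 0.609375
cov(U,W) = 4.625 − (1.9375)(2.375) = 0.0234375
Var(-U + 2W) = (-1)²·0.30859375 + (2)²·0.609375 + 2·(-1)·(2)·0.0234375 = 2.65234375

2.652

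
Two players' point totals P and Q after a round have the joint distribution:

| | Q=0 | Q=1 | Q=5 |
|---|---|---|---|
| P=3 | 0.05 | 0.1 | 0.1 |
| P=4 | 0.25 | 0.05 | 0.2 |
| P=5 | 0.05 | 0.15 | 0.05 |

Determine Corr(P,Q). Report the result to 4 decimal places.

-0.1285

E[P] = 4,  E[Q] = 2.05
E[PQ] = 8
cov(P,Q) = E[PQ] − E[P]E[Q] = 8 − (4)(2.05) = -0.2
Var(P) = 0.5,  Var(Q) = 4.8475
ρ = -0.2 / √(0.5·4.8475) ≈ -0.1285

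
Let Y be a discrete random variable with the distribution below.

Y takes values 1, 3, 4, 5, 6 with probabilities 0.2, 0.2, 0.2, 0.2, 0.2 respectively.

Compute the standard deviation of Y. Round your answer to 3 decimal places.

E[Y] = (1)(0.2) + (3)(0.2) + (4)(0.2) + (5)(0.2) + (6)(0.2) = 3.8
E[Y²] = (1)²(0.2) + (3)²(0.2) + (4)²(0.2) + (5)²(0.2) + (6)²(0.2) = 17.4
var(Y) = E[Y²] − (E[Y])² = 17.4 − (3.8)² = 2.96
SD(Y) = √2.96 ≈ 1.720

1.720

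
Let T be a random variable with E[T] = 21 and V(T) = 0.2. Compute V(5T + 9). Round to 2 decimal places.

V(5T + 9) = (5)²·V(T) = 25·0.2 = 5

5.00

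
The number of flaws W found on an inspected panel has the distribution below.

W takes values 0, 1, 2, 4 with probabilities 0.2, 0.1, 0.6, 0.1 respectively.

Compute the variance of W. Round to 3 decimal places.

E[W] = (0)(0.2) + (1)(0.1) + (2)(0.6) + (4)(0.1) = 1.7
E[W²] = (0)²(0.2) + (1)²(0.1) + (2)²(0.6) + (4)²(0.1) = 4.1
Var(W) = E[W²] − (E[W])² = 4.1 − (1.7)² = 1.21

1.210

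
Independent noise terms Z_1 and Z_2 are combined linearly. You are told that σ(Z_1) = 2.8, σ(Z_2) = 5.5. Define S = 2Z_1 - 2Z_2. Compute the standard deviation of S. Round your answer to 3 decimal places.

12.343

V(Z_1) = 7.84, V(Z_2) = 30.25
By independence, V(S) = (2)²V(Z_1) + (-2)²V(Z_2)
= (2)²·7.84 + (-2)²·30.25 = 152.36
σ(S) = √152.36 ≈ 12.343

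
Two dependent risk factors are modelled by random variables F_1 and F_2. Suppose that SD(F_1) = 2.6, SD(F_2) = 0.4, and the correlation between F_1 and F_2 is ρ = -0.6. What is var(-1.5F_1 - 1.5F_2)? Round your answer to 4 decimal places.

12.7620

var(F_1) = (2.6)² = 6.76;  var(F_2) = (0.4)² = 0.16
cov(F_1,F_2) = ρ·SD(F_1)·SD(F_2) = -0.6·2.6·0.4 = -0.624
var(-1.5F_1 - 1.5F_2) = (-1.5)²·var(F_1) + (-1.5)²·var(F_2) + 2·(-1.5)·(-1.5)·cov(F_1,F_2)
= 2.25·6.76 + 2.25·0.16 + 4.5·-0.624 = 12.762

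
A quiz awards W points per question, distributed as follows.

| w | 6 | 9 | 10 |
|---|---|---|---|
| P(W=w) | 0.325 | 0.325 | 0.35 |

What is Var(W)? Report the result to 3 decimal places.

E[W] = (6)(0.325) + (9)(0.325) + (10)(0.35) = 8.375
E[W²] = (6)²(0.325) + (9)²(0.325) + (10)²(0.35) = 73.025
Var(W) = E[W²] − (E[W])² = 73.025 − (8.375)² = 2.884375

2.884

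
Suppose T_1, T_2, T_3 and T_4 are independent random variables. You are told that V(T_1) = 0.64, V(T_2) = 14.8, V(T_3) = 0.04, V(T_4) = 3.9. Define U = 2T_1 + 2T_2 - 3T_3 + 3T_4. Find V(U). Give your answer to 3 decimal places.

97.220

By independence, V(U) = (2)²V(T_1) + (2)²V(T_2) + (-3)²V(T_3) + (3)²V(T_4)
= (2)²·0.64 + (2)²·14.8 + (-3)²·0.04 + (3)²·3.9 = 97.22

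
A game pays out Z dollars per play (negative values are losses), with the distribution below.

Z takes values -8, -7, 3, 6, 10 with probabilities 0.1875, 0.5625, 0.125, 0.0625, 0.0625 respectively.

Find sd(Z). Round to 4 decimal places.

E[Z] = (-8)(0.1875) + (-7)(0.5625) + (3)(0.125) + (6)(0.0625) + (10)(0.0625) = -4.0625
E[Z²] = (-8)²(0.1875) + (-7)²(0.5625) + (3)²(0.125) + (6)²(0.0625) + (10)²(0.0625) = 49.1875
var(Z) = E[Z²] − (E[Z])² = 49.1875 − (-4.0625)² = 32.68359375
sd(Z) = √32.68359375 ≈ 5.7170

5.7170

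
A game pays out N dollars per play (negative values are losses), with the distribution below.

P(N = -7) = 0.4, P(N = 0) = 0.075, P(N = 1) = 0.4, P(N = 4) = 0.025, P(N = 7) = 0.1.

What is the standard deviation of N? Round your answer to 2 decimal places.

4.77

E[N] = (-7)(0.4) + (0)(0.075) + (1)(0.4) + (4)(0.025) + (7)(0.1) = -1.6
E[N²] = (-7)²(0.4) + (0)²(0.075) + (1)²(0.4) + (4)²(0.025) + (7)²(0.1) = 25.3
var(N) = E[N²] − (E[N])² = 25.3 − (-1.6)² = 22.74
SD(N) = √22.74 ≈ 4.77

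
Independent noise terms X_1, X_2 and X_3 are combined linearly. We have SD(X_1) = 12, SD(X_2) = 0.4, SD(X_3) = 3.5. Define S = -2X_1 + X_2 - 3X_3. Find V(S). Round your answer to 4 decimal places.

686.4100

V(X_1) = 144, V(X_2) = 0.16, V(X_3) = 12.25
By independence, V(S) = (-2)²V(X_1) + (1)²V(X_2) + (-3)²V(X_3)
= (-2)²·144 + (1)²·0.16 + (-3)²·12.25 = 686.41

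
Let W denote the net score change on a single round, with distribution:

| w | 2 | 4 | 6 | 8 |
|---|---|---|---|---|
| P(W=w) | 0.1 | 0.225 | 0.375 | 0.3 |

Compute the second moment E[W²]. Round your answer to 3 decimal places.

E[W²] = (2)²(0.1) + (4)²(0.225) + (6)²(0.375) + (8)²(0.3) = 36.7

36.700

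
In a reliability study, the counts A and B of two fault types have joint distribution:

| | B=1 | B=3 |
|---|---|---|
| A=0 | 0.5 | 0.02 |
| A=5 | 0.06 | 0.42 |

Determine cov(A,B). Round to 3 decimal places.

E[A] = 2.4,  E[B] = 1.88
E[AB] = 6.6
cov(A,B) = E[AB] − E[A]E[B] = 6.6 − (2.4)(1.88) = 2.088

2.088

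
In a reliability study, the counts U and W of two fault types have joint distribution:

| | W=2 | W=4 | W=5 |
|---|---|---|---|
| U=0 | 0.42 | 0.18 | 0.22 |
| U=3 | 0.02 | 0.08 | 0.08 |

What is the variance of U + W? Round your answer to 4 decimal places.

3.9184

E[U] = 0.54,  E[W] = 3.42,  E[UW] = 2.28
V(U) = 1.62 − (0.54)² = 1.3284;  V(W) = 13.42 − (3.42)² = 1.7236
cov(U,W) = 2.28 − (0.54)(3.42) = 0.4332
V(U + W) = (1)²·1.3284 + (1)²·1.7236 + 2·(1)·(1)·0.4332 = 3.9184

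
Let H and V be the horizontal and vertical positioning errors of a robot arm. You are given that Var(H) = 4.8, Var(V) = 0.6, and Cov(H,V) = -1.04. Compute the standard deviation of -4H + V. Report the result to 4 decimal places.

9.2585

Var(-4H + V) = (-4)²·Var(H) + (1)²·Var(V) + 2·(-4)·(1)·Cov(H,V)
= 16·4.8 + 1·0.6 + -8·-1.04 = 85.72
SD(-4H + V) = √85.72 ≈ 9.2585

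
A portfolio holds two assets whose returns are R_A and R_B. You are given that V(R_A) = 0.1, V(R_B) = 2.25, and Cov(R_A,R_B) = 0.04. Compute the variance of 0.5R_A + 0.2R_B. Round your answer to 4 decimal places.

0.1230

V(0.5R_A + 0.2R_B) = (0.5)²·V(R_A) + (0.2)²·V(R_B) + 2·(0.5)·(0.2)·Cov(R_A,R_B)
= 0.25·0.1 + 0.04·2.25 + 0.2·0.04 = 0.123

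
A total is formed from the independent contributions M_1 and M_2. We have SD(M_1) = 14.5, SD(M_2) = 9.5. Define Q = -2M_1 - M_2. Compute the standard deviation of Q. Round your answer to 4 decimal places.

30.5164

V(M_1) = 210.25, V(M_2) = 90.25
By independence, V(Q) = (-2)²V(M_1) + (-1)²V(M_2)
= (-2)²·210.25 + (-1)²·90.25 = 931.25
SD(Q) = √931.25 ≈ 30.5164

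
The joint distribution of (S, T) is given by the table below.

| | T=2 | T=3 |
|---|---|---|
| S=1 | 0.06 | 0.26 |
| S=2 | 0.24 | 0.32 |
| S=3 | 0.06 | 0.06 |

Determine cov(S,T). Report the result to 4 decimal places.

E[S] = 1.8,  E[T] = 2.64
E[ST] = 4.68
cov(S,T) = E[ST] − E[S]E[T] = 4.68 − (1.8)(2.64) = -0.072

-0.0720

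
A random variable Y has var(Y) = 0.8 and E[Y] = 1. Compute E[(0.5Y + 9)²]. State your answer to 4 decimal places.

E[0.5Y + 9] = 0.5·1 + 9 = 9.5
var(0.5Y + 9) = (0.5)²·0.8 = 0.2
E[(0.5Y + 9)²] = var((0.5Y + 9)) + (E[(0.5Y + 9)])² = 0.2 + (9.5)² = 90.45

90.4500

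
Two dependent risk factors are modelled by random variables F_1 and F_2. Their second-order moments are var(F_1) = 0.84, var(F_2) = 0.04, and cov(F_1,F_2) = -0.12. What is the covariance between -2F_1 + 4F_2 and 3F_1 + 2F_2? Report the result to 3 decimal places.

-5.680

cov(-2F_1 + 4F_2, 3F_1 + 2F_2) = (-2)(3)var(F_1) + (4)(2)var(F_2) + [(-2)(2) + (4)(3)]cov(F_1,F_2)
= -6·0.84 + 8·0.04 + 8·-0.12 = -5.68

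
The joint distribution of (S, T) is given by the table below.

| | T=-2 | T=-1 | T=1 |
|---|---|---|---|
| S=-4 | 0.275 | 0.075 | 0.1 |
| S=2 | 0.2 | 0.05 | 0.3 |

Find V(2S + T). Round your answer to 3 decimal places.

E[S] = -0.7,  E[T] = -0.675,  E[ST] = 1.8
V(S) = 9.4 − (-0.7)² = 8.91;  V(T) = 2.425 − (-0.675)² = 1.969375
cov(S,T) = 1.8 − (-0.7)(-0.675) = 1.3275
V(2S + T) = (2)²·8.91 + (1)²·1.969375 + 2·(2)·(1)·1.3275 = 42.919375

42.919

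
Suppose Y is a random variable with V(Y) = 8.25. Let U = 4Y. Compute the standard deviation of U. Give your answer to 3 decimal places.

V(4Y) = (4)²·8.25 = 132
sd(U) = √132 ≈ 11.489

11.489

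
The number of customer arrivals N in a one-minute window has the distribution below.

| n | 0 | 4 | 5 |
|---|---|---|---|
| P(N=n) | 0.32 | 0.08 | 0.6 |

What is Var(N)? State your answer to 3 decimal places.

E[N] = (0)(0.32) + (4)(0.08) + (5)(0.6) = 3.32
E[N²] = (0)²(0.32) + (4)²(0.08) + (5)²(0.6) = 16.28
Var(N) = E[N²] − (E[N])² = 16.28 − (3.32)² = 5.2576

5.258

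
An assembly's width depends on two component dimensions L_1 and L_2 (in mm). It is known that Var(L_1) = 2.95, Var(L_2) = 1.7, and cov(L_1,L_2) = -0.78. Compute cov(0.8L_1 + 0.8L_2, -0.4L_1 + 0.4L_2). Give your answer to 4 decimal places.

-0.4000

cov(0.8L_1 + 0.8L_2, -0.4L_1 + 0.4L_2) = (0.8)(-0.4)Var(L_1) + (0.8)(0.4)Var(L_2) + [(0.8)(0.4) + (0.8)(-0.4)]cov(L_1,L_2)
= -0.32·2.95 + 0.32·1.7 + 0·-0.78 = -0.4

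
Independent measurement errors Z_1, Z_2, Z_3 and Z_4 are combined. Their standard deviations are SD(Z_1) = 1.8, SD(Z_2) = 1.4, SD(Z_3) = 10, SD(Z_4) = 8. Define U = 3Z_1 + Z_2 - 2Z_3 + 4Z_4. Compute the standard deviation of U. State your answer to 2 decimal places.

38.15

Var(Z_1) = 3.24, Var(Z_2) = 1.96, Var(Z_3) = 100, Var(Z_4) = 64
By independence, Var(U) = (3)²Var(Z_1) + (1)²Var(Z_2) + (-2)²Var(Z_3) + (4)²Var(Z_4)
= (3)²·3.24 + (1)²·1.96 + (-2)²·100 + (4)²·64 = 1455.12
SD(U) = √1455.12 ≈ 38.15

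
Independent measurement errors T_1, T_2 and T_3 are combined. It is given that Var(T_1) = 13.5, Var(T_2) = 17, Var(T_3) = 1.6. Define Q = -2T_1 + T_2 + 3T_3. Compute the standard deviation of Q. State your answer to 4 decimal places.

9.2412

By independence, Var(Q) = (-2)²Var(T_1) + (1)²Var(T_2) + (3)²Var(T_3)
= (-2)²·13.5 + (1)²·17 + (3)²·1.6 = 85.4
sd(Q) = √85.4 ≈ 9.2412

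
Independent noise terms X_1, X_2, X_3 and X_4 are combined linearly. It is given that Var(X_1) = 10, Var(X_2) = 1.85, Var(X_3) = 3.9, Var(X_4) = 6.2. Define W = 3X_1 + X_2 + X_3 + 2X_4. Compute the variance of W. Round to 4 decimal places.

120.5500

By independence, Var(W) = (3)²Var(X_1) + (1)²Var(X_2) + (1)²Var(X_3) + (2)²Var(X_4)
= (3)²·10 + (1)²·1.85 + (1)²·3.9 + (2)²·6.2 = 120.55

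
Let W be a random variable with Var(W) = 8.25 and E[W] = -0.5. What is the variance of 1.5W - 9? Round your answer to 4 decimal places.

18.5625

Var(1.5W - 9) = (1.5)²·Var(W) = 2.25·8.25 = 18.5625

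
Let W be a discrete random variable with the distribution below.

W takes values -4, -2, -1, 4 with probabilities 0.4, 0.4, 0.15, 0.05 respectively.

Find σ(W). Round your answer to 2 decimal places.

1.85

E[W] = (-4)(0.4) + (-2)(0.4) + (-1)(0.15) + (4)(0.05) = -2.35
E[W²] = (-4)²(0.4) + (-2)²(0.4) + (-1)²(0.15) + (4)²(0.05) = 8.95
var(W) = E[W²] − (E[W])² = 8.95 − (-2.35)² = 3.4275
σ(W) = √3.4275 ≈ 1.85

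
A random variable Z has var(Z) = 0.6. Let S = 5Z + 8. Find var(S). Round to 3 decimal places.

var(5Z + 8) = (5)²·var(Z) = 25·0.6 = 15

15.000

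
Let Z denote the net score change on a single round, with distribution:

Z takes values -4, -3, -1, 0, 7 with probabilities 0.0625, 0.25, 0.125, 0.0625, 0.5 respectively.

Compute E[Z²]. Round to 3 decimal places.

27.875

E[Z²] = (-4)²(0.0625) + (-3)²(0.25) + (-1)²(0.125) + (0)²(0.0625) + (7)²(0.5) = 27.875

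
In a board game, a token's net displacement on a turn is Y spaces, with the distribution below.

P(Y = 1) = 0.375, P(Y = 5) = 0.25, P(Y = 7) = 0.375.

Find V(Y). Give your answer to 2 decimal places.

6.94

E[Y] = (1)(0.375) + (5)(0.25) + (7)(0.375) = 4.25
E[Y²] = (1)²(0.375) + (5)²(0.25) + (7)²(0.375) = 25
V(Y) = E[Y²] − (E[Y])² = 25 − (4.25)² = 6.9375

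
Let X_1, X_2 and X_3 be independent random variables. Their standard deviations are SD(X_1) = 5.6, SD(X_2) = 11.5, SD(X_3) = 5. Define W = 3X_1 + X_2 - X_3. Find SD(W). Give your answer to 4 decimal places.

Var(X_1) = 31.36, Var(X_2) = 132.25, Var(X_3) = 25
By independence, Var(W) = (3)²Var(X_1) + (1)²Var(X_2) + (-1)²Var(X_3)
= (3)²·31.36 + (1)²·132.25 + (-1)²·25 = 439.49
SD(W) = √439.49 ≈ 20.9640

20.9640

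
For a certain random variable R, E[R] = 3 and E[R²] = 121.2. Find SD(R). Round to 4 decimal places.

10.5925

Var(R) = 121.2 − (3)² = 112.2
SD(R) = √112.2 ≈ 10.5925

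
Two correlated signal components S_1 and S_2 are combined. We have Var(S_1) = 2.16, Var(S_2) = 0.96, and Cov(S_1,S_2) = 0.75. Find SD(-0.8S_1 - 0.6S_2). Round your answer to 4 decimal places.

1.5646

Var(-0.8S_1 - 0.6S_2) = (-0.8)²·Var(S_1) + (-0.6)²·Var(S_2) + 2·(-0.8)·(-0.6)·Cov(S_1,S_2)
= 0.64·2.16 + 0.36·0.96 + 0.96·0.75 = 2.448
SD(-0.8S_1 - 0.6S_2) = √2.448 ≈ 1.5646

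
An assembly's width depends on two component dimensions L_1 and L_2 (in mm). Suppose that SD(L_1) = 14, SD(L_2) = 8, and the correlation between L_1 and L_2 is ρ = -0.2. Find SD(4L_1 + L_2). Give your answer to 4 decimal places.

54.9618

var(L_1) = (14)² = 196;  var(L_2) = (8)² = 64
Cov(L_1,L_2) = ρ·SD(L_1)·SD(L_2) = -0.2·14·8 = -22.4
var(4L_1 + L_2) = (4)²·var(L_1) + (1)²·var(L_2) + 2·(4)·(1)·Cov(L_1,L_2)
= 16·196 + 1·64 + 8·-22.4 = 3020.8
SD(4L_1 + L_2) = √3020.8 ≈ 54.9618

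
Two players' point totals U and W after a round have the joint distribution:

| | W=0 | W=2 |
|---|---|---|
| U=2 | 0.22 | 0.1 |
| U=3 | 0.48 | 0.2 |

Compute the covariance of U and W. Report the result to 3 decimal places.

-0.008

E[U] = 2.68,  E[W] = 0.6
E[UW] = 1.6
Cov(U,W) = E[UW] − E[U]E[W] = 1.6 − (2.68)(0.6) = -0.008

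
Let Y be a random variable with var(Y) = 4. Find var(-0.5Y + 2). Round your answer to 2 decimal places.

var(-0.5Y + 2) = (-0.5)²·var(Y) = 0.25·4 = 1

1.00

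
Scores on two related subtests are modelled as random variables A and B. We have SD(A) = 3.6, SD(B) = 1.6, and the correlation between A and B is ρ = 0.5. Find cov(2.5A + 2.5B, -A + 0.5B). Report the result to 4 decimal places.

-32.8000

Var(A) = (3.6)² = 12.96;  Var(B) = (1.6)² = 2.56
cov(A,B) = ρ·SD(A)·SD(B) = 0.5·3.6·1.6 = 2.88
cov(2.5A + 2.5B, -A + 0.5B) = (2.5)(-1)Var(A) + (2.5)(0.5)Var(B) + [(2.5)(0.5) + (2.5)(-1)]cov(A,B)
= -2.5·12.96 + 1.25·2.56 + -1.25·2.88 = -32.8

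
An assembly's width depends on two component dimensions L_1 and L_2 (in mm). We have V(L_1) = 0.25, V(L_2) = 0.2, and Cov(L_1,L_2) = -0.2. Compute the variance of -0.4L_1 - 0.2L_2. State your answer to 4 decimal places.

V(-0.4L_1 - 0.2L_2) = (-0.4)²·V(L_1) + (-0.2)²·V(L_2) + 2·(-0.4)·(-0.2)·Cov(L_1,L_2)
= 0.16·0.25 + 0.04·0.2 + 0.16·-0.2 = 0.016

0.0160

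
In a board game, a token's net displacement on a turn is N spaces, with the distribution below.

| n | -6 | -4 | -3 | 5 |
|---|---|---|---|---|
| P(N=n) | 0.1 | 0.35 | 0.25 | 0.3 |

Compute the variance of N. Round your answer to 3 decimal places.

E[N] = (-6)(0.1) + (-4)(0.35) + (-3)(0.25) + (5)(0.3) = -1.25
E[N²] = (-6)²(0.1) + (-4)²(0.35) + (-3)²(0.25) + (5)²(0.3) = 18.95
V(N) = E[N²] − (E[N])² = 18.95 − (-1.25)² = 17.3875

17.388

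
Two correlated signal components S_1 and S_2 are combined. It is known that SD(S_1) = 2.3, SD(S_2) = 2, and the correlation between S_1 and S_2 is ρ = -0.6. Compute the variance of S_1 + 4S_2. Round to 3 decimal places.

Var(S_1) = (2.3)² = 5.29;  Var(S_2) = (2)² = 4
cov(S_1,S_2) = ρ·SD(S_1)·SD(S_2) = -0.6·2.3·2 = -2.76
Var(S_1 + 4S_2) = (1)²·Var(S_1) + (4)²·Var(S_2) + 2·(1)·(4)·cov(S_1,S_2)
= 1·5.29 + 16·4 + 8·-2.76 = 47.21

47.210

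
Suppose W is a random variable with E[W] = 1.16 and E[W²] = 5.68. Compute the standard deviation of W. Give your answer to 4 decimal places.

Var(W) = 5.68 − (1.16)² = 4.3344
SD(W) = √4.3344 ≈ 2.0819

2.0819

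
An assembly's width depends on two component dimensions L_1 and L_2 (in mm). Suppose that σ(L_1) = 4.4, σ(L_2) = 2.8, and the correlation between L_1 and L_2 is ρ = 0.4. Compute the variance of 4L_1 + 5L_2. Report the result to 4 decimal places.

702.8800

var(L_1) = (4.4)² = 19.36;  var(L_2) = (2.8)² = 7.84
cov(L_1,L_2) = ρ·σ(L_1)·σ(L_2) = 0.4·4.4·2.8 = 4.928
var(4L_1 + 5L_2) = (4)²·var(L_1) + (5)²·var(L_2) + 2·(4)·(5)·cov(L_1,L_2)
= 16·19.36 + 25·7.84 + 40·4.928 = 702.88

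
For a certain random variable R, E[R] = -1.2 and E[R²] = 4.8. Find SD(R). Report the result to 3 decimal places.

Var(R) = 4.8 − (-1.2)² = 3.36
SD(R) = √3.36 ≈ 1.833

1.833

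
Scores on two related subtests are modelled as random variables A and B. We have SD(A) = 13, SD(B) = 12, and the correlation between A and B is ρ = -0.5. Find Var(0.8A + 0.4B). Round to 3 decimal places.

Var(A) = (13)² = 169;  Var(B) = (12)² = 144
Cov(A,B) = ρ·SD(A)·SD(B) = -0.5·13·12 = -78
Var(0.8A + 0.4B) = (0.8)²·Var(A) + (0.4)²·Var(B) + 2·(0.8)·(0.4)·Cov(A,B)
= 0.64·169 + 0.16·144 + 0.64·-78 = 81.28

81.280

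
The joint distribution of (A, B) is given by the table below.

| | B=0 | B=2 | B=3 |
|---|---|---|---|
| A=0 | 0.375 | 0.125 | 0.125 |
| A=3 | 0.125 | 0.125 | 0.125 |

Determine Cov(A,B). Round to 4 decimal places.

0.4688

E[A] = 1.125,  E[B] = 1.25
E[AB] = 1.875
Cov(A,B) = E[AB] − E[A]E[B] = 1.875 − (1.125)(1.25) = 0.46875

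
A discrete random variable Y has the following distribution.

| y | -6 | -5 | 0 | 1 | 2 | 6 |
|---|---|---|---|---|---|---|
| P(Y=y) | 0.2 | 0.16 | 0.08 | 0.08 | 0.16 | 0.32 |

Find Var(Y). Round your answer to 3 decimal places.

23.338

E[Y] = (-6)(0.2) + (-5)(0.16) + (0)(0.08) + (1)(0.08) + (2)(0.16) + (6)(0.32) = 0.32
E[Y²] = (-6)²(0.2) + (-5)²(0.16) + (0)²(0.08) + (1)²(0.08) + (2)²(0.16) + (6)²(0.32) = 23.44
Var(Y) = E[Y²] − (E[Y])² = 23.44 − (0.32)² = 23.3376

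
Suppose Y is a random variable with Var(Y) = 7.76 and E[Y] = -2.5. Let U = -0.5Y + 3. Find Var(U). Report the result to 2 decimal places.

Var(-0.5Y + 3) = (-0.5)²·Var(Y) = 0.25·7.76 = 1.94

1.94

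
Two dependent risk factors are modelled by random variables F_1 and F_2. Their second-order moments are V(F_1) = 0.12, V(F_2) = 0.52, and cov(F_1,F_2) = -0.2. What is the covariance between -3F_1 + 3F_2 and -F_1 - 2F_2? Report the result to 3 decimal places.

cov(-3F_1 + 3F_2, -F_1 - 2F_2) = (-3)(-1)V(F_1) + (3)(-2)V(F_2) + [(-3)(-2) + (3)(-1)]cov(F_1,F_2)
= 3·0.12 + -6·0.52 + 3·-0.2 = -3.36

-3.360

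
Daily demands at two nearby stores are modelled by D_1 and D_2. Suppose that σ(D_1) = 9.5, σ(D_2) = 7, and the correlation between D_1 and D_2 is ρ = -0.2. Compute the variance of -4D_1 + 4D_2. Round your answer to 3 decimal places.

2653.600

V(D_1) = (9.5)² = 90.25;  V(D_2) = (7)² = 49
Cov(D_1,D_2) = ρ·σ(D_1)·σ(D_2) = -0.2·9.5·7 = -13.3
V(-4D_1 + 4D_2) = (-4)²·V(D_1) + (4)²·V(D_2) + 2·(-4)·(4)·Cov(D_1,D_2)
= 16·90.25 + 16·49 + -32·-13.3 = 2653.6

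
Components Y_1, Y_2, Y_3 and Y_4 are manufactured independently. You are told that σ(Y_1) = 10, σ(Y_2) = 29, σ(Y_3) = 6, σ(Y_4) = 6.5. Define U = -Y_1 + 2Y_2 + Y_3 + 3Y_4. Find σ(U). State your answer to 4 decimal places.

62.2917

Var(Y_1) = 100, Var(Y_2) = 841, Var(Y_3) = 36, Var(Y_4) = 42.25
By independence, Var(U) = (-1)²Var(Y_1) + (2)²Var(Y_2) + (1)²Var(Y_3) + (3)²Var(Y_4)
= (-1)²·100 + (2)²·841 + (1)²·36 + (3)²·42.25 = 3880.25
σ(U) = √3880.25 ≈ 62.2917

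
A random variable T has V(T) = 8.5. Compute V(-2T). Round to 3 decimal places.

34.000

V(-2T) = (-2)²·V(T) = 4·8.5 = 34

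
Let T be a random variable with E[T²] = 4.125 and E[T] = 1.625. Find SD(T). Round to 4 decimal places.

var(T) = 4.125 − (1.625)² = 1.484375
SD(T) = √1.484375 ≈ 1.2183

1.2183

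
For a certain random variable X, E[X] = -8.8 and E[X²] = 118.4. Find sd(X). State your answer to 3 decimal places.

var(X) = 118.4 − (-8.8)² = 40.96
sd(X) = √40.96 ≈ 6.400

6.400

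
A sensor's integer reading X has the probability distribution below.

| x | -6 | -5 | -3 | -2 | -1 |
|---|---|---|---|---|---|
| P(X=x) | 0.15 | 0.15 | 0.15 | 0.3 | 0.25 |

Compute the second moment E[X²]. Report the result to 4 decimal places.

E[X²] = (-6)²(0.15) + (-5)²(0.15) + (-3)²(0.15) + (-2)²(0.3) + (-1)²(0.25) = 11.95

11.9500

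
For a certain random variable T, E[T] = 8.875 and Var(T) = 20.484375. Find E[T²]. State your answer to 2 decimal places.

E[T²] = Var(T) + (E[T])² = 20.484375 + (8.875)² = 99.25

99.25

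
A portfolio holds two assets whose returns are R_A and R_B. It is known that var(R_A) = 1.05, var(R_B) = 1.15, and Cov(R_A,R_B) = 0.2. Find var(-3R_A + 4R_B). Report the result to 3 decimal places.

var(-3R_A + 4R_B) = (-3)²·var(R_A) + (4)²·var(R_B) + 2·(-3)·(4)·Cov(R_A,R_B)
= 9·1.05 + 16·1.15 + -24·0.2 = 23.05

23.050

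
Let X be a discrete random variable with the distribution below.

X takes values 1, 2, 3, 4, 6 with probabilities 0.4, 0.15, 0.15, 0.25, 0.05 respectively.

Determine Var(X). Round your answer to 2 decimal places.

E[X] = (1)(0.4) + (2)(0.15) + (3)(0.15) + (4)(0.25) + (6)(0.05) = 2.45
E[X²] = (1)²(0.4) + (2)²(0.15) + (3)²(0.15) + (4)²(0.25) + (6)²(0.05) = 8.15
Var(X) = E[X²] − (E[X])² = 8.15 − (2.45)² = 2.1475

2.15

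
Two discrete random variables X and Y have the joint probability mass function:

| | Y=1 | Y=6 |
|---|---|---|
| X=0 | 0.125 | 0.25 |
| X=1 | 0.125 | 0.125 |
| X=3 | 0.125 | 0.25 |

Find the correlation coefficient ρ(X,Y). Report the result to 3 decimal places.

0.025

E[X] = 1.375,  E[Y] = 4.125
E[XY] = 5.75
cov(X,Y) = E[XY] − E[X]E[Y] = 5.75 − (1.375)(4.125) = 0.078125
var(X) = 1.734375,  var(Y) = 5.859375
ρ = 0.078125 / √(1.734375·5.859375) ≈ 0.025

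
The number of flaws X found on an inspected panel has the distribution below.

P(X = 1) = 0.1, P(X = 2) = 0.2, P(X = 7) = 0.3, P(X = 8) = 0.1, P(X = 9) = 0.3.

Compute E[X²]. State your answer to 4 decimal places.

E[X²] = (1)²(0.1) + (2)²(0.2) + (7)²(0.3) + (8)²(0.1) + (9)²(0.3) = 46.3

46.3000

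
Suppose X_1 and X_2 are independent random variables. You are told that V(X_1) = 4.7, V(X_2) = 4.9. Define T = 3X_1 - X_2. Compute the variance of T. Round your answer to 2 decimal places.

By independence, V(T) = (3)²V(X_1) + (-1)²V(X_2)
= (3)²·4.7 + (-1)²·4.9 = 47.2

47.20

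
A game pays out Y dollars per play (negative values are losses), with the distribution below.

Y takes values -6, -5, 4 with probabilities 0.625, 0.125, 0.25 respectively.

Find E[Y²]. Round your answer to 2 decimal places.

29.63

E[Y²] = (-6)²(0.625) + (-5)²(0.125) + (4)²(0.25) = 29.625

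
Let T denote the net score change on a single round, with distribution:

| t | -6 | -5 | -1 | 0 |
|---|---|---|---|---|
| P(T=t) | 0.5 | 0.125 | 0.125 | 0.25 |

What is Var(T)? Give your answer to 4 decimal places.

E[T] = (-6)(0.5) + (-5)(0.125) + (-1)(0.125) + (0)(0.25) = -3.75
E[T²] = (-6)²(0.5) + (-5)²(0.125) + (-1)²(0.125) + (0)²(0.25) = 21.25
Var(T) = E[T²] − (E[T])² = 21.25 − (-3.75)² = 7.1875

7.1875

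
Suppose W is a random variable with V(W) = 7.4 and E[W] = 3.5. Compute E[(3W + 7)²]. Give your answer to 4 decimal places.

372.8500

E[3W + 7] = 3·3.5 + 7 = 17.5
V(3W + 7) = (3)²·7.4 = 66.6
E[(3W + 7)²] = V((3W + 7)) + (E[(3W + 7)])² = 66.6 + (17.5)² = 372.85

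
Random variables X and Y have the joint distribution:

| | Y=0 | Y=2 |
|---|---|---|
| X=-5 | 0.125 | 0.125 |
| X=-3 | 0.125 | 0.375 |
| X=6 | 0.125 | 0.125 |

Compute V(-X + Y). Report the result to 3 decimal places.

20.000

E[X] = -1.25,  E[Y] = 1.25,  E[XY] = -2
V(X) = 19.75 − (-1.25)² = 18.1875;  V(Y) = 2.5 − (1.25)² = 0.9375
Cov(X,Y) = -2 − (-1.25)(1.25) = -0.4375
V(-X + Y) = (-1)²·18.1875 + (1)²·0.9375 + 2·(-1)·(1)·-0.4375 = 20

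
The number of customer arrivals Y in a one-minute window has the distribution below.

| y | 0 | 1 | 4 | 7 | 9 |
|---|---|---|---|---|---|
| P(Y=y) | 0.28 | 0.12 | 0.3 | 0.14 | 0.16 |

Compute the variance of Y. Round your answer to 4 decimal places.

10.7524

E[Y] = (0)(0.28) + (1)(0.12) + (4)(0.3) + (7)(0.14) + (9)(0.16) = 3.74
E[Y²] = (0)²(0.28) + (1)²(0.12) + (4)²(0.3) + (7)²(0.14) + (9)²(0.16) = 24.74
Var(Y) = E[Y²] − (E[Y])² = 24.74 − (3.74)² = 10.7524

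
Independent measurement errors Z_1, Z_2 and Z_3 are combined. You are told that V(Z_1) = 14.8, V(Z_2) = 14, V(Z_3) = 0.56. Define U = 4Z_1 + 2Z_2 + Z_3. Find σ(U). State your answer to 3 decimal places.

17.128

By independence, V(U) = (4)²V(Z_1) + (2)²V(Z_2) + (1)²V(Z_3)
= (4)²·14.8 + (2)²·14 + (1)²·0.56 = 293.36
σ(U) = √293.36 ≈ 17.128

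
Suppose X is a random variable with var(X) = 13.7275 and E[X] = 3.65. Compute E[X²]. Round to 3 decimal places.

27.050

E[X²] = var(X) + (E[X])² = 13.7275 + (3.65)² = 27.05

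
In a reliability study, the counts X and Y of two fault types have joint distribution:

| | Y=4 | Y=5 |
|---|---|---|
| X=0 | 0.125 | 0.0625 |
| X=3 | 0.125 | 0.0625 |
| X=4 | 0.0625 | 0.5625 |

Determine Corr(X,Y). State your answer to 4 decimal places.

E[X] = 3.0625,  E[Y] = 4.6875
E[XY] = 14.6875
Cov(X,Y) = E[XY] − E[X]E[Y] = 14.6875 − (3.0625)(4.6875) = 0.33203125
Var(X) = 2.30859375,  Var(Y) = 0.21484375
ρ = 0.33203125 / √(2.30859375·0.21484375) ≈ 0.4715

0.4715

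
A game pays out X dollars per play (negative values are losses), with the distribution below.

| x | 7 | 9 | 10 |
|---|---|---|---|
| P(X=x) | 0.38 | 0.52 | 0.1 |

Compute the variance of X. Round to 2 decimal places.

1.18

E[X] = (7)(0.38) + (9)(0.52) + (10)(0.1) = 8.34
E[X²] = (7)²(0.38) + (9)²(0.52) + (10)²(0.1) = 70.74
Var(X) = E[X²] − (E[X])² = 70.74 − (8.34)² = 1.1844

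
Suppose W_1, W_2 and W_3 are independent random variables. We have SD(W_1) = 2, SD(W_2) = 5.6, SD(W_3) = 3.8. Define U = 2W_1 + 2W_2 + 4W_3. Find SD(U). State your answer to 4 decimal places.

19.2997

var(W_1) = 4, var(W_2) = 31.36, var(W_3) = 14.44
By independence, var(U) = (2)²var(W_1) + (2)²var(W_2) + (4)²var(W_3)
= (2)²·4 + (2)²·31.36 + (4)²·14.44 = 372.48
SD(U) = √372.48 ≈ 19.2997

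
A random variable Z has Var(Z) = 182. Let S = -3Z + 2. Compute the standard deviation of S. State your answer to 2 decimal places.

Var(-3Z + 2) = (-3)²·182 = 1638
sd(S) = √1638 ≈ 40.47

40.47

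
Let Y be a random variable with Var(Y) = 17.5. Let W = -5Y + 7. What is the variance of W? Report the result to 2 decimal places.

Var(-5Y + 7) = (-5)²·Var(Y) = 25·17.5 = 437.5

437.50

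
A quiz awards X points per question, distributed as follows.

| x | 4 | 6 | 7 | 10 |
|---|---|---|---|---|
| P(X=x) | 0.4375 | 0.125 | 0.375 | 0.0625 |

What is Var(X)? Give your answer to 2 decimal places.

E[X] = (4)(0.4375) + (6)(0.125) + (7)(0.375) + (10)(0.0625) = 5.75
E[X²] = (4)²(0.4375) + (6)²(0.125) + (7)²(0.375) + (10)²(0.0625) = 36.125
Var(X) = E[X²] − (E[X])² = 36.125 − (5.75)² = 3.0625

3.06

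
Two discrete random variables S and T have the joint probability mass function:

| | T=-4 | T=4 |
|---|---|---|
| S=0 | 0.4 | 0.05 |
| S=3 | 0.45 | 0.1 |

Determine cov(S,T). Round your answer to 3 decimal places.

0.420

E[S] = 1.65,  E[T] = -2.8
E[ST] = -4.2
cov(S,T) = E[ST] − E[S]E[T] = -4.2 − (1.65)(-2.8) = 0.42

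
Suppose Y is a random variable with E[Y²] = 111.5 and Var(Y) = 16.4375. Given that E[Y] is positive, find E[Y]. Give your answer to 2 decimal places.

9.75

(E[Y])² = E[Y²] − Var(Y) = 111.5 − 16.4375 = 95.0625
E[Y] = √95.0625 = 9.75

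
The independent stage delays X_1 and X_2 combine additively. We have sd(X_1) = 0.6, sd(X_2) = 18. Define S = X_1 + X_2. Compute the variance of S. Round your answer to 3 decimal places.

var(X_1) = 0.36, var(X_2) = 324
By independence, var(S) = (1)²var(X_1) + (1)²var(X_2)
= (1)²·0.36 + (1)²·324 = 324.36

324.360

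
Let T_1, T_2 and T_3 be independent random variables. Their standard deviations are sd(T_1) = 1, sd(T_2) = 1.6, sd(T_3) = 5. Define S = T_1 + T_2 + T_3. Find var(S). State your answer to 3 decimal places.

var(T_1) = 1, var(T_2) = 2.56, var(T_3) = 25
By independence, var(S) = (1)²var(T_1) + (1)²var(T_2) + (1)²var(T_3)
= (1)²·1 + (1)²·2.56 + (1)²·25 = 28.56

28.560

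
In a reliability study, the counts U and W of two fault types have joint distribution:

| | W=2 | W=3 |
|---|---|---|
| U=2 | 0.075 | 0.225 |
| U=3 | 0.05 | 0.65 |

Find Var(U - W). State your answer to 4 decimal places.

0.2444

E[U] = 2.7,  E[W] = 2.875,  E[UW] = 7.8
Var(U) = 7.5 − (2.7)² = 0.21;  Var(W) = 8.375 − (2.875)² = 0.109375
Cov(U,W) = 7.8 − (2.7)(2.875) = 0.0375
Var(U - W) = (1)²·0.21 + (-1)²·0.109375 + 2·(1)·(-1)·0.0375 = 0.244375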